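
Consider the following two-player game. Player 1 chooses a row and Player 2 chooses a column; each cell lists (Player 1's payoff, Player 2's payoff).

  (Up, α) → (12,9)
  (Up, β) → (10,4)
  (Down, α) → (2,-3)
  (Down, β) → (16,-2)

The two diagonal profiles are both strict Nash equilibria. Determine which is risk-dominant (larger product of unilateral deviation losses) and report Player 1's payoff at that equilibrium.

At (Up, α): Player 1 loses 12 − 2 = 10 by deviating; Player 2 loses 9 − 4 = 5. Product = 10·5 = 50.
At (Down, β): Player 1 loses 16 − 10 = 6 by deviating; Player 2 loses -2 − (-3) = 1. Product = 6·1 = 6.
50 > 6, so (Up, α) is risk-dominant. Player 1's payoff there is 12.

12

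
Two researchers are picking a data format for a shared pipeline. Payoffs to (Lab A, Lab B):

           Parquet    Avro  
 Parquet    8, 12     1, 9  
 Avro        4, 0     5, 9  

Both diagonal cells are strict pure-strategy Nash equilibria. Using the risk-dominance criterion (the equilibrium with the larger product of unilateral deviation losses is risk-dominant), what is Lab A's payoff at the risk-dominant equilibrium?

At both Parquet: Lab A loses 8 − 4 = 4 by deviating; Lab B loses 12 − 9 = 3. Product = 4·3 = 12.
At both Avro: Lab A loses 5 − 1 = 4 by deviating; Lab B loses 9 − 0 = 9. Product = 4·9 = 36.
36 > 12, so both Avro is risk-dominant. Lab A's payoff there is 5.

5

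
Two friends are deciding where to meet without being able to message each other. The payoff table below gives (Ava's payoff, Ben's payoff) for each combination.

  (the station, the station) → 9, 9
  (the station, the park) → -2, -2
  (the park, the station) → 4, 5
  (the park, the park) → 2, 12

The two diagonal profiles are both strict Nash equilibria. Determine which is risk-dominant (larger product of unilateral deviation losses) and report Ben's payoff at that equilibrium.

At both the station: Ava loses 9 − 4 = 5 by deviating; Ben loses 9 − (-2) = 11. Product = 5·11 = 55.
At both the park: Ava loses 2 − (-2) = 4 by deviating; Ben loses 12 − 5 = 7. Product = 4·7 = 28.
55 > 28, so both the station is risk-dominant. Ben's payoff there is 9.

9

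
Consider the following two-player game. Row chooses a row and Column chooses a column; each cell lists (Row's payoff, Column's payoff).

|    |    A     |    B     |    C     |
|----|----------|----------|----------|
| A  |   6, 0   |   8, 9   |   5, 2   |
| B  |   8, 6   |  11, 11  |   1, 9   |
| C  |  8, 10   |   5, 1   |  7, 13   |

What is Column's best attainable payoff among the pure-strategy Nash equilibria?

Both B is a pure NE (Row: 11 ≥ 8; Column: 11 ≥ 9). Column gets 11.
Both C is a pure NE (Row: 7 ≥ 5; Column: 13 ≥ 10). Column gets 13.
Every other cell has a profitable deviation for at least one player. Highest of {11, 13} is 13.

13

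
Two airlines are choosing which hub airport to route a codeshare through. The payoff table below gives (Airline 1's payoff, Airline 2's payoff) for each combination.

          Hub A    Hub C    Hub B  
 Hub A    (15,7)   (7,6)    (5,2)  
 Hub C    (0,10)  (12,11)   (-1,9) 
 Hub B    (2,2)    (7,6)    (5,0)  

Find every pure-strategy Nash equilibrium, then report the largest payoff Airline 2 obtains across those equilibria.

11

Both Hub A is a pure NE (Airline 1: 15 ≥ 2; Airline 2: 7 ≥ 6). Airline 2 gets 7.
Both Hub C is a pure NE (Airline 1: 12 ≥ 7; Airline 2: 11 ≥ 10). Airline 2 gets 11.
Every other cell has a profitable deviation for at least one player. Highest of {7, 11} is 11.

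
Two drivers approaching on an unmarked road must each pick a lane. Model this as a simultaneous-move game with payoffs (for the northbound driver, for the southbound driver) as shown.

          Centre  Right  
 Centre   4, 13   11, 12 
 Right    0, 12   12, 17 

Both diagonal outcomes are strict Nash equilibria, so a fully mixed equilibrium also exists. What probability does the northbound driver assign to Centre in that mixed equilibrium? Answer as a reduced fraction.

5/6

The northbound driver's mix p on Centre must make the southbound driver indifferent between Centre and Right.
The southbound driver's payoff from Centre: 13p + 12(1−p). From Right: 12p + 17(1−p).
Set equal: 1p = 5(1−p) → p = 5/6.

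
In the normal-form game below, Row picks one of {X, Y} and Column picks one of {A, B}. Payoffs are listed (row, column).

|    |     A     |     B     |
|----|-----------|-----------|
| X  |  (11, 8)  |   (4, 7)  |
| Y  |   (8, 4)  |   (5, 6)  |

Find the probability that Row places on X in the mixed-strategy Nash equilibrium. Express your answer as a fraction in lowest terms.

Row's mix p on X must make Column indifferent between A and B.
Column's payoff from A: 8p + 4(1−p). From B: 7p + 6(1−p).
Set equal: 1p = 2(1−p) → p = 2/3.

2/3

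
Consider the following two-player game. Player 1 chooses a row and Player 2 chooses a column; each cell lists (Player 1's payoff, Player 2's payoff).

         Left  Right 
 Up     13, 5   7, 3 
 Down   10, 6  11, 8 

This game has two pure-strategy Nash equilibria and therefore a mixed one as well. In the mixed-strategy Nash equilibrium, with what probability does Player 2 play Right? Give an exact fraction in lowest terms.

Player 2's mix q on Left must make Player 1 indifferent between Up and Down.
Player 1's payoff from Up: 13q + 7(1−q). From Down: 10q + 11(1−q).
Set equal: 3q = 4(1−q) → q = 4/7.
Probability on Right is 1 − 4/7 = 3/7.

3/7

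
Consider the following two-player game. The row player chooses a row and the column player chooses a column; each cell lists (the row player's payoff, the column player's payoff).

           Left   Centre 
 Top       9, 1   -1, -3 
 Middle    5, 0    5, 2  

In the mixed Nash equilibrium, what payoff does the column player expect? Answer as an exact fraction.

The row player mixes with probability p on Top, chosen so the column player is indifferent: 1p + 0(1−p) = (-3)p + 2(1−p) gives p = 1/3.
The column player's expected payoff is 1·1/3 + 0·2/3 = 1/3.

1/3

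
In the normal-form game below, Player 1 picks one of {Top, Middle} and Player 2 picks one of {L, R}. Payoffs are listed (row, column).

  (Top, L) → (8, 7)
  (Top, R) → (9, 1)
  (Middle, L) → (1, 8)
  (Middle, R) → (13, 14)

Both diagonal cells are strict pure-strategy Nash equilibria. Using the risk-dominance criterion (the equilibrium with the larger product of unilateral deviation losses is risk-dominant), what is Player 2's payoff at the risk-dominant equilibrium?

7

At (Top, L): Player 1 loses 8 − 1 = 7 by deviating; Player 2 loses 7 − 1 = 6. Product = 7·6 = 42.
At (Middle, R): Player 1 loses 13 − 9 = 4 by deviating; Player 2 loses 14 − 8 = 6. Product = 4·6 = 24.
42 > 24, so (Top, L) is risk-dominant. Player 2's payoff there is 7.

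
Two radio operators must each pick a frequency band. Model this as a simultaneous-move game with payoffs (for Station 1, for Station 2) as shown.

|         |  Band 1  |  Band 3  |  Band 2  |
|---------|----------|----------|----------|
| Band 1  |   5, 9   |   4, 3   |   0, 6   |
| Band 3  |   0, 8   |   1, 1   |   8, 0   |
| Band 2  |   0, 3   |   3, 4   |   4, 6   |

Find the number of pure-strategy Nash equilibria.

1

Both Band 1: Station 1 gets 5 (best alternative 0); Station 2 gets 9 (best alternative 6). Neither deviates — NE.
Both Band 3 is not a NE: Station 1 would switch to Band 1 (4 > 1).
No other cell survives both best-response checks, so there is 1 pure NE.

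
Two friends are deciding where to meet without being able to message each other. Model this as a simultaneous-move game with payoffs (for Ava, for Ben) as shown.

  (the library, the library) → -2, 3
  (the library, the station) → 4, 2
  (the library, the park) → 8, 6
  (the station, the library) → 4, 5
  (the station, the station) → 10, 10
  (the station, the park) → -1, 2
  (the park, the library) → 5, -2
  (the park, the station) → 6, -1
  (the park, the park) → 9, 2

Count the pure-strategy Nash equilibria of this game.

2

Both the station: Ava gets 10 (best alternative 6); Ben gets 10 (best alternative 5). Neither deviates — NE.
Both the park: Ava gets 9 (best alternative 8); Ben gets 2 (best alternative -1). Neither deviates — NE.
Both the library is not a NE: Ava would switch to the park (5 > -2).
No other cell survives both best-response checks, so there are 2 pure NE.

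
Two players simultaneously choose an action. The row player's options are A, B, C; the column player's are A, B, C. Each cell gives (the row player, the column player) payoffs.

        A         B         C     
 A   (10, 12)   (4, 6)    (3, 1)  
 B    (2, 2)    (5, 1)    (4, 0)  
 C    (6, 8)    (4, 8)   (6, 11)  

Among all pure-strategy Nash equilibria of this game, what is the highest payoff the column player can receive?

12

Both A is a pure NE (the row player: 10 ≥ 6; the column player: 12 ≥ 6). The column player gets 12.
Both C is a pure NE (the row player: 6 ≥ 4; the column player: 11 ≥ 8). The column player gets 11.
Every other cell has a profitable deviation for at least one player. Highest of {12, 11} is 12.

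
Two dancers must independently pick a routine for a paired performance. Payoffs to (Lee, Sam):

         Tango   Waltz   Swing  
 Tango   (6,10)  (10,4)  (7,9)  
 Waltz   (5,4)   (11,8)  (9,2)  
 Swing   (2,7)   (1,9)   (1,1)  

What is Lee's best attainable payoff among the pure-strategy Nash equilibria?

Both Tango is a pure NE (Lee: 6 ≥ 5; Sam: 10 ≥ 9). Lee gets 6.
Both Waltz is a pure NE (Lee: 11 ≥ 10; Sam: 8 ≥ 4). Lee gets 11.
Every other cell has a profitable deviation for at least one player. Highest of {6, 11} is 11.

11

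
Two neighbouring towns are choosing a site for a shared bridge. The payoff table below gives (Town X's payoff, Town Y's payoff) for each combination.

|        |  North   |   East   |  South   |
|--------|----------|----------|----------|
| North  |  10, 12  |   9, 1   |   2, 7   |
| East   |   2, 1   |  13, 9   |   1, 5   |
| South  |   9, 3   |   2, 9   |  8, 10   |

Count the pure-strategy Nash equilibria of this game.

3

Both North: Town X gets 10 (best alternative 9); Town Y gets 12 (best alternative 7). Neither deviates — NE.
Both East: Town X gets 13 (best alternative 9); Town Y gets 9 (best alternative 5). Neither deviates — NE.
Both South: Town X gets 8 (best alternative 2); Town Y gets 10 (best alternative 9). Neither deviates — NE.
(North, East) is not a NE: Town X would switch to East (13 > 9).
No other cell survives both best-response checks, so there are 3 pure NE.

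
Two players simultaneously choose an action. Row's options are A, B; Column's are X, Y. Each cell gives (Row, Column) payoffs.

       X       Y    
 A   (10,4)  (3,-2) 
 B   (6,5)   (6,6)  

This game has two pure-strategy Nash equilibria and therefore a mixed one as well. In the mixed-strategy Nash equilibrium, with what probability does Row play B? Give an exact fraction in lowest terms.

Row's mix p on A must make Column indifferent between X and Y.
Column's payoff from X: 4p + 5(1−p). From Y: (-2)p + 6(1−p).
Set equal: 6p = 1(1−p) → p = 1/7.
Probability on B is 1 − 1/7 = 6/7.

6/7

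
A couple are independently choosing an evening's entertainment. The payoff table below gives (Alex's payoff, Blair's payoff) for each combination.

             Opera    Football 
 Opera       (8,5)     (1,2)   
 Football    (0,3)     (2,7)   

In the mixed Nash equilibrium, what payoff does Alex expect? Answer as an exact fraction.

Blair mixes with probability q on Opera, chosen so Alex is indifferent: 8q + 1(1−q) = 0q + 2(1−q) gives q = 1/9.
Alex's expected payoff (from either row, since indifferent) is 8·1/9 + 1·8/9 = 16/9.

16/9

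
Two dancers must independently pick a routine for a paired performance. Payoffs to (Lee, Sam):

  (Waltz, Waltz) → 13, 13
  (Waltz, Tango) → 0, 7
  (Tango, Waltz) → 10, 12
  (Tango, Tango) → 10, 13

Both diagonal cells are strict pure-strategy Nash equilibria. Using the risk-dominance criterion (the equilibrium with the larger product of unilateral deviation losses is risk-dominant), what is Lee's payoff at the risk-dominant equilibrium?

At both Waltz: Lee loses 13 − 10 = 3 by deviating; Sam loses 13 − 7 = 6. Product = 3·6 = 18.
At both Tango: Lee loses 10 − 0 = 10 by deviating; Sam loses 13 − 12 = 1. Product = 10·1 = 10.
18 > 10, so both Waltz is risk-dominant. Lee's payoff there is 13.

13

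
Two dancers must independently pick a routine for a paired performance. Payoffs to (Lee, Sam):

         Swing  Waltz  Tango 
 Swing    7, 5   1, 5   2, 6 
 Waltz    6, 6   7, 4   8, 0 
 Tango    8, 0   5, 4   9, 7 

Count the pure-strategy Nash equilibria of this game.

1

Both Tango: Lee gets 9 (best alternative 8); Sam gets 7 (best alternative 4). Neither deviates — NE.
Both Swing is not a NE: Lee would switch to Tango (8 > 7).
No other cell survives both best-response checks, so there is 1 pure NE.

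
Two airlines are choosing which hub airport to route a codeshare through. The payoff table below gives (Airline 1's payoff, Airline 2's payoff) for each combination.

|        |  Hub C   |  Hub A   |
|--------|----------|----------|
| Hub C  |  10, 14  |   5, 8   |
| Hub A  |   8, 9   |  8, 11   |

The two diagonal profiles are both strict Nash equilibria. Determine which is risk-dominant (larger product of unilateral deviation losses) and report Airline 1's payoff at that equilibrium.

At both Hub C: Airline 1 loses 10 − 8 = 2 by deviating; Airline 2 loses 14 − 8 = 6. Product = 2·6 = 12.
At both Hub A: Airline 1 loses 8 − 5 = 3 by deviating; Airline 2 loses 11 − 9 = 2. Product = 3·2 = 6.
12 > 6, so both Hub C is risk-dominant. Airline 1's payoff there is 10.

10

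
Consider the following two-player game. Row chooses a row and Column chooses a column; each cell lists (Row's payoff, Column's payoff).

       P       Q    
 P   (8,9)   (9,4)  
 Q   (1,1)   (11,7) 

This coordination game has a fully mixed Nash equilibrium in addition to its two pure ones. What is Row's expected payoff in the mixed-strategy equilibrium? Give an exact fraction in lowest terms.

79/9

Column mixes with probability q on P, chosen so Row is indifferent: 8q + 9(1−q) = 1q + 11(1−q) gives q = 2/9.
Row's expected payoff (from either row, since indifferent) is 8·2/9 + 9·7/9 = 79/9.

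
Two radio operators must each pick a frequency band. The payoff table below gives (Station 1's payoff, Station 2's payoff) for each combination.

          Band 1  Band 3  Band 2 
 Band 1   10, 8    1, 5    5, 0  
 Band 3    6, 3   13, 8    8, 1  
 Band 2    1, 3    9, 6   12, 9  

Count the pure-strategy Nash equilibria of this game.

Both Band 1: Station 1 gets 10 (best alternative 6); Station 2 gets 8 (best alternative 5). Neither deviates — NE.
Both Band 3: Station 1 gets 13 (best alternative 9); Station 2 gets 8 (best alternative 3). Neither deviates — NE.
Both Band 2: Station 1 gets 12 (best alternative 8); Station 2 gets 9 (best alternative 6). Neither deviates — NE.
(Band 3, Band 1) is not a NE: Station 1 would switch to Band 1 (10 > 6).
No other cell survives both best-response checks, so there are 3 pure NE.

3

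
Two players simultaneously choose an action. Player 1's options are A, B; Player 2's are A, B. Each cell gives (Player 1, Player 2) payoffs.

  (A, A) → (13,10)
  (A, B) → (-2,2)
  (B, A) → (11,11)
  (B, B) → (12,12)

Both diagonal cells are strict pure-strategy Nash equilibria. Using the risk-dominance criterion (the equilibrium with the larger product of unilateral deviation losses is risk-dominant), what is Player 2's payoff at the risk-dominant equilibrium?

At both A: Player 1 loses 13 − 11 = 2 by deviating; Player 2 loses 10 − 2 = 8. Product = 2·8 = 16.
At both B: Player 1 loses 12 − (-2) = 14 by deviating; Player 2 loses 12 − 11 = 1. Product = 14·1 = 14.
16 > 14, so both A is risk-dominant. Player 2's payoff there is 10.

10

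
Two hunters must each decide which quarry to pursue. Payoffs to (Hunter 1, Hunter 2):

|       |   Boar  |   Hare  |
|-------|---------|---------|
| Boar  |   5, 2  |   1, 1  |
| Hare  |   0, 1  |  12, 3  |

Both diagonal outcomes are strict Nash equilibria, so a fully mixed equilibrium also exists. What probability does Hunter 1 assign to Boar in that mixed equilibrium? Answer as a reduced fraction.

2/3

Hunter 1's mix p on Boar must make Hunter 2 indifferent between Boar and Hare.
Hunter 2's payoff from Boar: 2p + 1(1−p). From Hare: 1p + 3(1−p).
Set equal: 1p = 2(1−p) → p = 2/3.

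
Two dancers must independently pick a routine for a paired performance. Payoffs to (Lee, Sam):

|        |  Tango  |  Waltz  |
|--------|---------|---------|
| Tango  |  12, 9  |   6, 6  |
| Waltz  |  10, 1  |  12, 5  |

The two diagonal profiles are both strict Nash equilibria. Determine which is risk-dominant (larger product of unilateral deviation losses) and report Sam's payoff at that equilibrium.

5

At both Tango: Lee loses 12 − 10 = 2 by deviating; Sam loses 9 − 6 = 3. Product = 2·3 = 6.
At both Waltz: Lee loses 12 − 6 = 6 by deviating; Sam loses 5 − 1 = 4. Product = 6·4 = 24.
24 > 6, so both Waltz is risk-dominant. Sam's payoff there is 5.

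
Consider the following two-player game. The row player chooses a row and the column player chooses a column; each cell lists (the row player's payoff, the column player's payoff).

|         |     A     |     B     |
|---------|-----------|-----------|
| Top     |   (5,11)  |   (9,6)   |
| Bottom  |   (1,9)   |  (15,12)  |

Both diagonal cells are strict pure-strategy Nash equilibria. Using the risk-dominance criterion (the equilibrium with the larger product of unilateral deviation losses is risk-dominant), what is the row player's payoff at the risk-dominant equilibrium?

5

At (Top, A): the row player loses 5 − 1 = 4 by deviating; the column player loses 11 − 6 = 5. Product = 4·5 = 20.
At (Bottom, B): the row player loses 15 − 9 = 6 by deviating; the column player loses 12 − 9 = 3. Product = 6·3 = 18.
20 > 18, so (Top, A) is risk-dominant. The row player's payoff there is 5.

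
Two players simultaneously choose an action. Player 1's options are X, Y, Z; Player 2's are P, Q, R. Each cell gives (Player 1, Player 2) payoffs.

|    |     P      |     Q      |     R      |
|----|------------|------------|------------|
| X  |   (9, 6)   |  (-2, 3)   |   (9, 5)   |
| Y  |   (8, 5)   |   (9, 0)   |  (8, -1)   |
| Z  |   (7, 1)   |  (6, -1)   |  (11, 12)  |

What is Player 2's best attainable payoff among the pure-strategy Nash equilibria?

(X, P) is a pure NE (Player 1: 9 ≥ 8; Player 2: 6 ≥ 5). Player 2 gets 6.
(Z, R) is a pure NE (Player 1: 11 ≥ 9; Player 2: 12 ≥ 1). Player 2 gets 12.
Every other cell has a profitable deviation for at least one player. Highest of {6, 12} is 12.

12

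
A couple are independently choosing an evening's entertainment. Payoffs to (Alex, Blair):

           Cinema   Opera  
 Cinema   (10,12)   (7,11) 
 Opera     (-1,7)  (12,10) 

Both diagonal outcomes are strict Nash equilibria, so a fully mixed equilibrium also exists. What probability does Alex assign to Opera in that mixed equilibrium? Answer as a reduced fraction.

1/4

Alex's mix p on Cinema must make Blair indifferent between Cinema and Opera.
Blair's payoff from Cinema: 12p + 7(1−p). From Opera: 11p + 10(1−p).
Set equal: 1p = 3(1−p) → p = 3/4.
Probability on Opera is 1 − 3/4 = 1/4.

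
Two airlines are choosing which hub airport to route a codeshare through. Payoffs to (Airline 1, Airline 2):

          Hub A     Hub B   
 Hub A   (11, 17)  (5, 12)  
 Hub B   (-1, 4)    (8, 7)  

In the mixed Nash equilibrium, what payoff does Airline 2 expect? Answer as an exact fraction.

71/8

Airline 1 mixes with probability p on Hub A, chosen so Airline 2 is indifferent: 17p + 4(1−p) = 12p + 7(1−p) gives p = 3/8.
Airline 2's expected payoff is 17·3/8 + 4·5/8 = 71/8.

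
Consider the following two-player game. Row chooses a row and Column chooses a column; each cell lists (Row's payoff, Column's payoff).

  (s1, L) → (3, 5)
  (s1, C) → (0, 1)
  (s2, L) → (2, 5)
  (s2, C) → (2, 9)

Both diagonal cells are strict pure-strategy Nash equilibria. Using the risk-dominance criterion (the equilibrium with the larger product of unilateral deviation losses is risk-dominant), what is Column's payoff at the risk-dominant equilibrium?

9

At (s1, L): Row loses 3 − 2 = 1 by deviating; Column loses 5 − 1 = 4. Product = 1·4 = 4.
At (s2, C): Row loses 2 − 0 = 2 by deviating; Column loses 9 − 5 = 4. Product = 2·4 = 8.
8 > 4, so (s2, C) is risk-dominant. Column's payoff there is 9.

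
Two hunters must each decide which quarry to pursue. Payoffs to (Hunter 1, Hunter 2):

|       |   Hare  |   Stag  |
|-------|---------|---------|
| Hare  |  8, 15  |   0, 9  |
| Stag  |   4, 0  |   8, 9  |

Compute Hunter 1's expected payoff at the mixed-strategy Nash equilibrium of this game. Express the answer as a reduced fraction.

16/3

Hunter 2 mixes with probability q on Hare, chosen so Hunter 1 is indifferent: 8q + 0(1−q) = 4q + 8(1−q) gives q = 2/3.
Hunter 1's expected payoff (from either row, since indifferent) is 8·2/3 + 0·1/3 = 16/3.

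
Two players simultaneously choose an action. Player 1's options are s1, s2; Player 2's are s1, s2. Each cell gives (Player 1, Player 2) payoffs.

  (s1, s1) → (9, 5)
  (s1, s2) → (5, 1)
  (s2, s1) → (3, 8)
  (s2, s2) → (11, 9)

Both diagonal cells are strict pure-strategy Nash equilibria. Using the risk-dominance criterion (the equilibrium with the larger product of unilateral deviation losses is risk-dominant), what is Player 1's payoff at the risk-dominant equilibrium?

9

At both s1: Player 1 loses 9 − 3 = 6 by deviating; Player 2 loses 5 − 1 = 4. Product = 6·4 = 24.
At both s2: Player 1 loses 11 − 5 = 6 by deviating; Player 2 loses 9 − 8 = 1. Product = 6·1 = 6.
24 > 6, so both s1 is risk-dominant. Player 1's payoff there is 9.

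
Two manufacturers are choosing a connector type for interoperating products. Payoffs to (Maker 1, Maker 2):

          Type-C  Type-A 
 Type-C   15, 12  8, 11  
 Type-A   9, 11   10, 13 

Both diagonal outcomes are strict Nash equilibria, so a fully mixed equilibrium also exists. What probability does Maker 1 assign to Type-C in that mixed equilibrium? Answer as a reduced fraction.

2/3

Maker 1's mix p on Type-C must make Maker 2 indifferent between Type-C and Type-A.
Maker 2's payoff from Type-C: 12p + 11(1−p). From Type-A: 11p + 13(1−p).
Set equal: 1p = 2(1−p) → p = 2/3.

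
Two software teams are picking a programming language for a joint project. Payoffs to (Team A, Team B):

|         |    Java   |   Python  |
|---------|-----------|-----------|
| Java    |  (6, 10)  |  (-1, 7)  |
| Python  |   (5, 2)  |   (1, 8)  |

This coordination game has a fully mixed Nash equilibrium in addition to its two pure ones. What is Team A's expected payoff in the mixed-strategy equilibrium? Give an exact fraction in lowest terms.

11/3

Team B mixes with probability q on Java, chosen so Team A is indifferent: 6q + (-1)(1−q) = 5q + 1(1−q) gives q = 2/3.
Team A's expected payoff (from either row, since indifferent) is 6·2/3 + (-1)·1/3 = 11/3.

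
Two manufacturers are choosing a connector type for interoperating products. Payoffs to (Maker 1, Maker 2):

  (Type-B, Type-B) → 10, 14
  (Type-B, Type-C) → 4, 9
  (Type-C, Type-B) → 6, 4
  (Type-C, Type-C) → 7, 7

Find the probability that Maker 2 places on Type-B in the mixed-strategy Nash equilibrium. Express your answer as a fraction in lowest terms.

Maker 2's mix q on Type-B must make Maker 1 indifferent between Type-B and Type-C.
Maker 1's payoff from Type-B: 10q + 4(1−q). From Type-C: 6q + 7(1−q).
Set equal: 4q = 3(1−q) → q = 3/7.

3/7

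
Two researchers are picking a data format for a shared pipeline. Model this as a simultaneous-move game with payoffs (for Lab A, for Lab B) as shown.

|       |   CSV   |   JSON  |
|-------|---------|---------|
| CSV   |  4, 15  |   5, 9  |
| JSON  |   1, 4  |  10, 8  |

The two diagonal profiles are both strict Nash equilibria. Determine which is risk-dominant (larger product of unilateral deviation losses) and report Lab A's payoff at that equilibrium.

10

At both CSV: Lab A loses 4 − 1 = 3 by deviating; Lab B loses 15 − 9 = 6. Product = 3·6 = 18.
At both JSON: Lab A loses 10 − 5 = 5 by deviating; Lab B loses 8 − 4 = 4. Product = 5·4 = 20.
20 > 18, so both JSON is risk-dominant. Lab A's payoff there is 10.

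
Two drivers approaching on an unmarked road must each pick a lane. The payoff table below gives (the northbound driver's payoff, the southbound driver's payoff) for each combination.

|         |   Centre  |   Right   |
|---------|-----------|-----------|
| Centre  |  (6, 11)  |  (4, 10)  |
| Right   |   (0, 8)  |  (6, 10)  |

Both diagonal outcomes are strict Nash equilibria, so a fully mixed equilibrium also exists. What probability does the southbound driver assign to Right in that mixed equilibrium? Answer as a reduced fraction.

3/4

The southbound driver's mix q on Centre must make the northbound driver indifferent between Centre and Right.
The northbound driver's payoff from Centre: 6q + 4(1−q). From Right: 0q + 6(1−q).
Set equal: 6q = 2(1−q) → q = 2/8 = 1/4.
Probability on Right is 1 − 1/4 = 3/4.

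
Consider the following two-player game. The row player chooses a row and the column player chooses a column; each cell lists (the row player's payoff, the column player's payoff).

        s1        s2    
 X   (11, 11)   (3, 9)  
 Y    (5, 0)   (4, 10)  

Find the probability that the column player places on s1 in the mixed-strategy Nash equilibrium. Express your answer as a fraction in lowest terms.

The column player's mix q on s1 must make the row player indifferent between X and Y.
The row player's payoff from X: 11q + 3(1−q). From Y: 5q + 4(1−q).
Set equal: 6q = 1(1−q) → q = 1/7.

1/7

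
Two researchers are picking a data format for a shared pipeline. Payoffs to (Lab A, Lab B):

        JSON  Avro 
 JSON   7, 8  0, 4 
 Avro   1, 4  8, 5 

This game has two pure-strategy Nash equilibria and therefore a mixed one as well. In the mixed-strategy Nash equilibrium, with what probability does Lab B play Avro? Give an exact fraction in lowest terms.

Lab B's mix q on JSON must make Lab A indifferent between JSON and Avro.
Lab A's payoff from JSON: 7q + 0(1−q). From Avro: 1q + 8(1−q).
Set equal: 6q = 8(1−q) → q = 8/14 = 4/7.
Probability on Avro is 1 − 4/7 = 3/7.

3/7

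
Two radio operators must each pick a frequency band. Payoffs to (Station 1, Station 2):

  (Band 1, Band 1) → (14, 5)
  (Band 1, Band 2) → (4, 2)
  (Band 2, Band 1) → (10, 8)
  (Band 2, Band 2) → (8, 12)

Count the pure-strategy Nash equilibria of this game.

2

Both Band 1: Station 1 gets 14 (best alternative 10); Station 2 gets 5 (best alternative 2). Neither deviates — NE.
Both Band 2: Station 1 gets 8 (best alternative 4); Station 2 gets 12 (best alternative 8). Neither deviates — NE.
(Band 2, Band 1) is not a NE: Station 1 would switch to Band 1 (14 > 10).
No other cell survives both best-response checks, so there are 2 pure NE.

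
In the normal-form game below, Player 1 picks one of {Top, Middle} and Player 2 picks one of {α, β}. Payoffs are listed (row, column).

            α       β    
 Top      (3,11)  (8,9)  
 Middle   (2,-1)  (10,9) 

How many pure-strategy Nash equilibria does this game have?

(Top, α): Player 1 gets 3 (best alternative 2); Player 2 gets 11 (best alternative 9). Neither deviates — NE.
(Middle, β): Player 1 gets 10 (best alternative 8); Player 2 gets 9 (best alternative -1). Neither deviates — NE.
(Middle, α) is not a NE: Player 1 would switch to Top (3 > 2).
No other cell survives both best-response checks, so there are 2 pure NE.

2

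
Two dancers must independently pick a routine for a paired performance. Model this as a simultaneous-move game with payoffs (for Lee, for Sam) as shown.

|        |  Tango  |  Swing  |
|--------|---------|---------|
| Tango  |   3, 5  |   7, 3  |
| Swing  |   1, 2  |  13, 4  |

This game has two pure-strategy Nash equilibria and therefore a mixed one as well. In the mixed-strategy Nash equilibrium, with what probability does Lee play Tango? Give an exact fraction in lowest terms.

1/2

Lee's mix p on Tango must make Sam indifferent between Tango and Swing.
Sam's payoff from Tango: 5p + 2(1−p). From Swing: 3p + 4(1−p).
Set equal: 2p = 2(1−p) → p = 2/4 = 1/2.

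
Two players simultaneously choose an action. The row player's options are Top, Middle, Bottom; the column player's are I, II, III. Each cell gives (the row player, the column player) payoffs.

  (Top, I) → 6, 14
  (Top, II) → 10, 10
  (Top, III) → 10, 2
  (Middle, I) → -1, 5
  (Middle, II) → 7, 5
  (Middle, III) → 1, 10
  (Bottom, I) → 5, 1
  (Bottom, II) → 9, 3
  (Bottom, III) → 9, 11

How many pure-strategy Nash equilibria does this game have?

(Top, I): the row player gets 6 (best alternative 5); the column player gets 14 (best alternative 10). Neither deviates — NE.
(Middle, II) is not a NE: the row player would switch to Top (10 > 7).
No other cell survives both best-response checks, so there is 1 pure NE.

1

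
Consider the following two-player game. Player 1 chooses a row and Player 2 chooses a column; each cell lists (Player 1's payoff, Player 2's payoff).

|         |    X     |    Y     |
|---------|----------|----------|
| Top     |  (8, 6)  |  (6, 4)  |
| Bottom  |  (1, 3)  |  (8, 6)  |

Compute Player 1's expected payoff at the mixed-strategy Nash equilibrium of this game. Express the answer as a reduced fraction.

Player 2 mixes with probability q on X, chosen so Player 1 is indifferent: 8q + 6(1−q) = 1q + 8(1−q) gives q = 2/9.
Player 1's expected payoff (from either row, since indifferent) is 8·2/9 + 6·7/9 = 58/9.

58/9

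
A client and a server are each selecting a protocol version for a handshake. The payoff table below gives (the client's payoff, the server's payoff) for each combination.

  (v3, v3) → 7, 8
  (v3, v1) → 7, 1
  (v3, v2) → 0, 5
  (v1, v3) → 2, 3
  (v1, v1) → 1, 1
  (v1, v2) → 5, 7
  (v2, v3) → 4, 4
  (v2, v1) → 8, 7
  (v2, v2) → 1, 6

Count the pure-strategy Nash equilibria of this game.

3

Both v3: the client gets 7 (best alternative 4); the server gets 8 (best alternative 5). Neither deviates — NE.
(v1, v2): the client gets 5 (best alternative 1); the server gets 7 (best alternative 3). Neither deviates — NE.
(v2, v1): the client gets 8 (best alternative 7); the server gets 7 (best alternative 6). Neither deviates — NE.
Both v2 is not a NE: the client would switch to v1 (5 > 1).
No other cell survives both best-response checks, so there are 3 pure NE.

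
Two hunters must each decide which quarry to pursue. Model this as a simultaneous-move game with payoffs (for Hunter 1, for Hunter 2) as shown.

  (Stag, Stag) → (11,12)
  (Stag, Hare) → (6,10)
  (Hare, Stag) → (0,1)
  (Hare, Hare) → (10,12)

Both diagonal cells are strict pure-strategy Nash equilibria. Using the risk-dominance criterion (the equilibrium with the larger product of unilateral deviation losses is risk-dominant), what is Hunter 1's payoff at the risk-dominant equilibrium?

At both Stag: Hunter 1 loses 11 − 0 = 11 by deviating; Hunter 2 loses 12 − 10 = 2. Product = 11·2 = 22.
At both Hare: Hunter 1 loses 10 − 6 = 4 by deviating; Hunter 2 loses 12 − 1 = 11. Product = 4·11 = 44.
44 > 22, so both Hare is risk-dominant. Hunter 1's payoff there is 10.

10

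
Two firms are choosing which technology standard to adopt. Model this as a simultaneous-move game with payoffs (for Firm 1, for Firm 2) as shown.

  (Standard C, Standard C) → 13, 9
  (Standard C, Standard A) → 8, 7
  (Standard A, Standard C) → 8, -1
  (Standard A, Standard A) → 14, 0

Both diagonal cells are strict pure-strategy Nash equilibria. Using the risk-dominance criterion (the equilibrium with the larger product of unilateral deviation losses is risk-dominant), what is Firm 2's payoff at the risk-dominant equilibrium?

At both Standard C: Firm 1 loses 13 − 8 = 5 by deviating; Firm 2 loses 9 − 7 = 2. Product = 5·2 = 10.
At both Standard A: Firm 1 loses 14 − 8 = 6 by deviating; Firm 2 loses 0 − (-1) = 1. Product = 6·1 = 6.
10 > 6, so both Standard C is risk-dominant. Firm 2's payoff there is 9.

9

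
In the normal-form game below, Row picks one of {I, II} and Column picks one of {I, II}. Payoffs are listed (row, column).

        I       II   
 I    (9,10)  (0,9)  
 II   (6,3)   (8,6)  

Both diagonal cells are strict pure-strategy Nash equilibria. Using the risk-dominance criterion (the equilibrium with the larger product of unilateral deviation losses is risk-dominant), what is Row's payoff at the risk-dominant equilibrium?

At both I: Row loses 9 − 6 = 3 by deviating; Column loses 10 − 9 = 1. Product = 3·1 = 3.
At both II: Row loses 8 − 0 = 8 by deviating; Column loses 6 − 3 = 3. Product = 8·3 = 24.
24 > 3, so both II is risk-dominant. Row's payoff there is 8.

8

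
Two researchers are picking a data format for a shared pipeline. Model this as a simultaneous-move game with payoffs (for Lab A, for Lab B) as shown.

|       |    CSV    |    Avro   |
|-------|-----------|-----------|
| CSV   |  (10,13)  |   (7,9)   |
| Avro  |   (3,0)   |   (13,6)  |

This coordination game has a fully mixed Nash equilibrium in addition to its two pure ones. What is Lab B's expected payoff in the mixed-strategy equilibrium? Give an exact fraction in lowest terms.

Lab A mixes with probability p on CSV, chosen so Lab B is indifferent: 13p + 0(1−p) = 9p + 6(1−p) gives p = 3/5.
Lab B's expected payoff is 13·3/5 + 0·2/5 = 39/5.

39/5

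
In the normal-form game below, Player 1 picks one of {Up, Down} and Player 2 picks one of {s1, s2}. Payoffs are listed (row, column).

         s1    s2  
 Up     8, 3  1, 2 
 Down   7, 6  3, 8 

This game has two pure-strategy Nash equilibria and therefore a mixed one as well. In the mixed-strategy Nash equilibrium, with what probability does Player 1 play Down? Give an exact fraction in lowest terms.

1/3

Player 1's mix p on Up must make Player 2 indifferent between s1 and s2.
Player 2's payoff from s1: 3p + 6(1−p). From s2: 2p + 8(1−p).
Set equal: 1p = 2(1−p) → p = 2/3.
Probability on Down is 1 − 2/3 = 1/3.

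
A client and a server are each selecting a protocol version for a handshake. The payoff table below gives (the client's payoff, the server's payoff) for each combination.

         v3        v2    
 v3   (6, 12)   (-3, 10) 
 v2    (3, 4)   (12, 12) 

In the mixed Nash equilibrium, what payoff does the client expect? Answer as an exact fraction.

9/2

The server mixes with probability q on v3, chosen so the client is indifferent: 6q + (-3)(1−q) = 3q + 12(1−q) gives q = 5/6.
The client's expected payoff (from either row, since indifferent) is 6·5/6 + (-3)·1/6 = 9/2.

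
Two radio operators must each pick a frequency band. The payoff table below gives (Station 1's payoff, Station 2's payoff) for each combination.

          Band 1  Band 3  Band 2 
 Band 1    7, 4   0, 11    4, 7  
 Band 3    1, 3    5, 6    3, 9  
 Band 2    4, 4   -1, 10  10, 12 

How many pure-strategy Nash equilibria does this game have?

1

Both Band 2: Station 1 gets 10 (best alternative 4); Station 2 gets 12 (best alternative 10). Neither deviates — NE.
Both Band 3 is not a NE: Station 2 would switch to Band 2 (9 > 6).
No other cell survives both best-response checks, so there is 1 pure NE.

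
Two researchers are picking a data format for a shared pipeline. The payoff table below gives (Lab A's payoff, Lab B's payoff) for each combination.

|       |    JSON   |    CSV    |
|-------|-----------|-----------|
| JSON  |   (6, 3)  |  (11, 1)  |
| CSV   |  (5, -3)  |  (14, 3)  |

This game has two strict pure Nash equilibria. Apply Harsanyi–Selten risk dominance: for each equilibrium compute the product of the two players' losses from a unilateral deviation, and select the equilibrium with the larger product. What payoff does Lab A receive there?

14

At both JSON: Lab A loses 6 − 5 = 1 by deviating; Lab B loses 3 − 1 = 2. Product = 1·2 = 2.
At both CSV: Lab A loses 14 − 11 = 3 by deviating; Lab B loses 3 − (-3) = 6. Product = 3·6 = 18.
18 > 2, so both CSV is risk-dominant. Lab A's payoff there is 14.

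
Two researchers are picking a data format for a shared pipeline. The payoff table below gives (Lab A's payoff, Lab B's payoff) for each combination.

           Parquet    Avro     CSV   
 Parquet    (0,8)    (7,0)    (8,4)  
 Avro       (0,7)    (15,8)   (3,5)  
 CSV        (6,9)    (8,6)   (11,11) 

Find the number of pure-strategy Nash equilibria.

2

Both Avro: Lab A gets 15 (best alternative 8); Lab B gets 8 (best alternative 7). Neither deviates — NE.
Both CSV: Lab A gets 11 (best alternative 8); Lab B gets 11 (best alternative 9). Neither deviates — NE.
Both Parquet is not a NE: Lab A would switch to CSV (6 > 0).
No other cell survives both best-response checks, so there are 2 pure NE.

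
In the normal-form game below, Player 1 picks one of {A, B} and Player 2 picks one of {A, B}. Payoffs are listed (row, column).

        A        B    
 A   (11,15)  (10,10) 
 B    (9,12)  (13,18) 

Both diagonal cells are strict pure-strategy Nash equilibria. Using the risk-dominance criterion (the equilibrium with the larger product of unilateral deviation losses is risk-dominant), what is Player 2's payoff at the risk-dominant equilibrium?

At both A: Player 1 loses 11 − 9 = 2 by deviating; Player 2 loses 15 − 10 = 5. Product = 2·5 = 10.
At both B: Player 1 loses 13 − 10 = 3 by deviating; Player 2 loses 18 − 12 = 6. Product = 3·6 = 18.
18 > 10, so both B is risk-dominant. Player 2's payoff there is 18.

18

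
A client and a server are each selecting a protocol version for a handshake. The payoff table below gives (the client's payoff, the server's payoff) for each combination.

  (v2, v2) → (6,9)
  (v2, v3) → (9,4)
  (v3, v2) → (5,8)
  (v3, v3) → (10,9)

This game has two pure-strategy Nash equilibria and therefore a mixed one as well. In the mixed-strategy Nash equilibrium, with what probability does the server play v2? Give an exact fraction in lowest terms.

1/2

The server's mix q on v2 must make the client indifferent between v2 and v3.
The client's payoff from v2: 6q + 9(1−q). From v3: 5q + 10(1−q).
Set equal: 1q = 1(1−q) → q = 1/2.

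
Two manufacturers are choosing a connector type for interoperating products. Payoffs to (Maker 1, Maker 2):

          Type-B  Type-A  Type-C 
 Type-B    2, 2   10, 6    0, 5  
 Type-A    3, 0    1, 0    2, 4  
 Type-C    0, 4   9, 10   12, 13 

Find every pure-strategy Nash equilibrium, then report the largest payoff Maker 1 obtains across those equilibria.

12

(Type-B, Type-A) is a pure NE (Maker 1: 10 ≥ 9; Maker 2: 6 ≥ 5). Maker 1 gets 10.
Both Type-C is a pure NE (Maker 1: 12 ≥ 2; Maker 2: 13 ≥ 10). Maker 1 gets 12.
Every other cell has a profitable deviation for at least one player. Highest of {10, 12} is 12.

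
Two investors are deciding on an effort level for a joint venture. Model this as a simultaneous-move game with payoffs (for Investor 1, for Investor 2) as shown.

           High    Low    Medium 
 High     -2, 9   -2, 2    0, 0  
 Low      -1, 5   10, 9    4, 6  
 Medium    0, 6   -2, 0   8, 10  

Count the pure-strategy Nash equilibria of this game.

2

Both Low: Investor 1 gets 10 (best alternative -2); Investor 2 gets 9 (best alternative 6). Neither deviates — NE.
Both Medium: Investor 1 gets 8 (best alternative 4); Investor 2 gets 10 (best alternative 6). Neither deviates — NE.
Both High is not a NE: Investor 1 would switch to Medium (0 > -2).
No other cell survives both best-response checks, so there are 2 pure NE.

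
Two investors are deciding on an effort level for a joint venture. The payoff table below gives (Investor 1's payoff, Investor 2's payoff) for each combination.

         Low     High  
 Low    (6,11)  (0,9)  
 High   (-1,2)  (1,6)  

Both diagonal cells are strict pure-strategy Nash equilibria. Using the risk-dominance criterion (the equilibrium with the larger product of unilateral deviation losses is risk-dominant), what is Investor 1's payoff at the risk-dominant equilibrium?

At both Low: Investor 1 loses 6 − (-1) = 7 by deviating; Investor 2 loses 11 − 9 = 2. Product = 7·2 = 14.
At both High: Investor 1 loses 1 − 0 = 1 by deviating; Investor 2 loses 6 − 2 = 4. Product = 1·4 = 4.
14 > 4, so both Low is risk-dominant. Investor 1's payoff there is 6.

6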